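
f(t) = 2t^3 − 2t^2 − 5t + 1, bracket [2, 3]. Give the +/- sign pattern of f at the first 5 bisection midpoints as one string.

midpoint 2.5: f = 7.25 > 0 → [2, 2.5]
midpoint 2.25: f = 2.40625 > 0 → [2, 2.25]
midpoint 2.125: f = 0.535156 > 0 → [2, 2.125]
midpoint 2.0625: f = -0.2729 < 0 → [2.0625, 2.125]
midpoint 2.09375: f = 0.1208 > 0 → [2.0625, 2.09375]

+++-+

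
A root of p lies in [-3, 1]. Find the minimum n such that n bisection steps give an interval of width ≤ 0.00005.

17

Width after n steps is 4/2^n. Need 2^n ≥ 4/0.00005 = 80000.
2^16 = 65536 < 80000 ≤ 2^17 = 131072, so n = 17.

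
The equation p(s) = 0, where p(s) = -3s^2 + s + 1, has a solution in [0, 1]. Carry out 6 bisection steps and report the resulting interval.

[0.765625, 0.78125]

s = 0.5 gives p = 0.75, positive; keep [0.5, 1]
s = 0.75 gives p = 0.0625, positive; keep [0.75, 1]
s = 0.875 gives p = -0.421875, negative; keep [0.75, 0.875]
s = 0.8125 gives p = -0.168, negative; keep [0.75, 0.8125]
s = 0.78125 gives p = -0.0498, negative; keep [0.75, 0.78125]
s = 0.765625 gives p = 0.0071, positive; keep [0.765625, 0.78125]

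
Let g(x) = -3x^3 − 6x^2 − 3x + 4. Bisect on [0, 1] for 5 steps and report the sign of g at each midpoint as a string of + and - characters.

+---+

m = 0.5, g(m) = 0.625 (+); new bracket [0.5, 1]
m = 0.75, g(m) = -2.890625 (−); new bracket [0.5, 0.75]
m = 0.625, g(m) = -0.951172 (−); new bracket [0.5, 0.625]
m = 0.5625, g(m) = -0.1199 (−); new bracket [0.5, 0.5625]
m = 0.53125, g(m) = 0.2631 (+); new bracket [0.53125, 0.5625]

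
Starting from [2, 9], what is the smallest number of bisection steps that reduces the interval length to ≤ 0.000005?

Width after n steps is 7/2^n. Need 2^n ≥ 7/0.000005 = 1400000.
2^20 = 1048576 < 1400000 ≤ 2^21 = 2097152, so n = 21.

21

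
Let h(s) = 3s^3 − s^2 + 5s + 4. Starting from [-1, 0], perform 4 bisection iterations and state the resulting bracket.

s = -0.5 gives h = 0.875, positive; keep [-1, -0.5]
s = -0.75 gives h = -1.578125, negative; keep [-0.75, -0.5]
s = -0.625 gives h = -0.248047, negative; keep [-0.625, -0.5]
s = -0.5625 gives h = 0.3372, positive; keep [-0.625, -0.5625]

[-0.625, -0.5625]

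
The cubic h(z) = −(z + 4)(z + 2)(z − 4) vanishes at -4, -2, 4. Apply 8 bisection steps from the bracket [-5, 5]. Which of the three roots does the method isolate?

z = 0 gives h = 32, positive; keep [0, 5]
z = 2.5 gives h = 43.875, positive; keep [2.5, 5]
z = 3.75 gives h = 11.140625, positive; keep [3.75, 5]
z = 4.375 gives h = -20.0215, negative; keep [3.75, 4.375]
z = 4.0625 gives h = -3.0549, negative; keep [3.75, 4.0625]
z = 3.90625 gives h = 4.3778, positive; keep [3.90625, 4.0625]
z = 3.984375 gives h = 0.7466, positive; keep [3.984375, 4.0625]
z = 4.0234375 gives h = -1.1327, negative; keep [3.984375, 4.0234375]

4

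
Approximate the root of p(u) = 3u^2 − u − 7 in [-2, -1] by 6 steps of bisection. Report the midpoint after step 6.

midpoint -1.5: p = 1.25 > 0 → [-1.5, -1]
midpoint -1.25: p = -1.0625 < 0 → [-1.5, -1.25]
midpoint -1.375: p = 0.046875 > 0 → [-1.375, -1.25]
midpoint -1.3125: p = -0.5195 < 0 → [-1.375, -1.3125]
midpoint -1.34375: p = -0.2393 < 0 → [-1.375, -1.34375]
midpoint -1.359375: p = -0.0969 < 0 → [-1.375, -1.359375]

-1.359375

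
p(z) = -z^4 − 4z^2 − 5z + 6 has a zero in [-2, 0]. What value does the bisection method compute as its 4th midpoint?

midpoint -1: p = 6 > 0 → [-2, -1]
midpoint -1.5: p = -0.5625 < 0 → [-1.5, -1]
midpoint -1.25: p = 3.558594 > 0 → [-1.5, -1.25]
midpoint -1.375: p = 1.738 > 0 → [-1.5, -1.375]

-1.375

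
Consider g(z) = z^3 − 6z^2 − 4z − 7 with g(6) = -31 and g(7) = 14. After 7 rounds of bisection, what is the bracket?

[6.7421875, 6.75]

g(6.5) = -11.875 < 0, so the root lies in [6.5, 7]
g(6.75) = 0.171875 > 0, so the root lies in [6.5, 6.75]
g(6.625) = -6.068359 < 0, so the root lies in [6.625, 6.75]
g(6.6875) = -3.0032 < 0, so the root lies in [6.6875, 6.75]
g(6.71875) = -1.4295 < 0, so the root lies in [6.71875, 6.75]
g(6.734375) = -0.6323 < 0, so the root lies in [6.734375, 6.75]
g(6.7421875) = -0.2311 < 0, so the root lies in [6.7421875, 6.75]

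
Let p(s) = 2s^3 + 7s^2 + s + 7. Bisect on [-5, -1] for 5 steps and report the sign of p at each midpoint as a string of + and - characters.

p(-3) = 13 > 0, so the root lies in [-5, -3]
p(-4) = -13 < 0, so the root lies in [-4, -3]
p(-3.5) = 3.5 > 0, so the root lies in [-4, -3.5]
p(-3.75) = -3.7812 < 0, so the root lies in [-3.75, -3.5]
p(-3.625) = 0.0898 > 0, so the root lies in [-3.75, -3.625]

+-+-+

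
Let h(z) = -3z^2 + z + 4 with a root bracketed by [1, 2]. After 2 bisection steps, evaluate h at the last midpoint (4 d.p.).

0.5625

z = 1.5 gives h = -1.25, negative; keep [1, 1.5]
z = 1.25 gives h = 0.5625, positive; keep [1.25, 1.5]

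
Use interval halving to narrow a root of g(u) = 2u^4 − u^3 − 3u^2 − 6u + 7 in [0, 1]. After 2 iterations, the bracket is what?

g(0.5) = 3.25 > 0, so the root lies in [0.5, 1]
g(0.75) = 1.023438 > 0, so the root lies in [0.75, 1]

[0.75, 1]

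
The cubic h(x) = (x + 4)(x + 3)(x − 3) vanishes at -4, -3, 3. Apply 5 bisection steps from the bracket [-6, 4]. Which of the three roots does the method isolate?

3

m = -1, h(m) = -24 (−); new bracket [-1, 4]
m = 1.5, h(m) = -37.125 (−); new bracket [1.5, 4]
m = 2.75, h(m) = -9.703125 (−); new bracket [2.75, 4]
m = 3.375, h(m) = 17.6309 (+); new bracket [2.75, 3.375]
m = 3.0625, h(m) = 2.676 (+); new bracket [2.75, 3.0625]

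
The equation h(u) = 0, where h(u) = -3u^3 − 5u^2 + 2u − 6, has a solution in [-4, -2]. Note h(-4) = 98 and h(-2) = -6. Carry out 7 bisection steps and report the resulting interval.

m = -3, h(m) = 24 (+); new bracket [-3, -2]
m = -2.5, h(m) = 4.625 (+); new bracket [-2.5, -2]
m = -2.25, h(m) = -1.640625 (−); new bracket [-2.5, -2.25]
m = -2.375, h(m) = 1.2363 (+); new bracket [-2.375, -2.25]
m = -2.3125, h(m) = -0.2639 (−); new bracket [-2.375, -2.3125]
m = -2.34375, h(m) = 0.4705 (+); new bracket [-2.34375, -2.3125]
m = -2.328125, h(m) = 0.0994 (+); new bracket [-2.328125, -2.3125]

[-2.328125, -2.3125]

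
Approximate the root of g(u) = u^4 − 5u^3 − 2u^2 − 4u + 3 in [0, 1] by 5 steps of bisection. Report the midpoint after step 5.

0.46875

m = 0.5, g(m) = -0.0625 (−); new bracket [0, 0.5]
m = 0.25, g(m) = 1.800781 (+); new bracket [0.25, 0.5]
m = 0.375, g(m) = 0.974854 (+); new bracket [0.375, 0.5]
m = 0.4375, g(m) = 0.4851 (+); new bracket [0.4375, 0.5]
m = 0.46875, g(m) = 0.2188 (+); new bracket [0.46875, 0.5]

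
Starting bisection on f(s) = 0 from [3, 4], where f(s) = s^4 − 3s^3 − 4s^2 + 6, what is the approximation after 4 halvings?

3.9375

midpoint 3.5: f = -21.5625 < 0 → [3.5, 4]
midpoint 3.75: f = -10.699219 < 0 → [3.75, 4]
midpoint 3.875: f = -3.150146 < 0 → [3.875, 4]
midpoint 3.9375: f = 1.2156 > 0 → [3.875, 3.9375]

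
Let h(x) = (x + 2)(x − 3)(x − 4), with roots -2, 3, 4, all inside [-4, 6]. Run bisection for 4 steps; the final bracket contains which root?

-2

midpoint 1: h = 18 > 0 → [-4, 1]
midpoint -1.5: h = 12.375 > 0 → [-4, -1.5]
midpoint -2.75: h = -29.109375 < 0 → [-2.75, -1.5]
midpoint -2.125: h = -3.9238 < 0 → [-2.125, -1.5]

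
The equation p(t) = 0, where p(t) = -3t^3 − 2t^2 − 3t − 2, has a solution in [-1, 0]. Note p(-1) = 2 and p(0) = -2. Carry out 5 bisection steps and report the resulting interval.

midpoint -0.5: p = -0.625 < 0 → [-1, -0.5]
midpoint -0.75: p = 0.390625 > 0 → [-0.75, -0.5]
midpoint -0.625: p = -0.173828 < 0 → [-0.75, -0.625]
midpoint -0.6875: p = 0.092 > 0 → [-0.6875, -0.625]
midpoint -0.65625: p = -0.0447 < 0 → [-0.6875, -0.65625]

[-0.6875, -0.65625]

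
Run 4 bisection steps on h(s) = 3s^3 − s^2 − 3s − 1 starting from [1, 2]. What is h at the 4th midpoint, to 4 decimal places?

0.1228

s = 1.5 gives h = 2.375, positive; keep [1, 1.5]
s = 1.25 gives h = -0.453125, negative; keep [1.25, 1.5]
s = 1.375 gives h = 0.783203, positive; keep [1.25, 1.375]
s = 1.3125 gives h = 0.1228, positive; keep [1.25, 1.3125]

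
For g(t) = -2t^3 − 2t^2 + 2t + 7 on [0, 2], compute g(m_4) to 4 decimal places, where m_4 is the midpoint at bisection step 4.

midpoint 1: g = 5 > 0 → [1, 2]
midpoint 1.5: g = -1.25 < 0 → [1, 1.5]
midpoint 1.25: g = 2.46875 > 0 → [1.25, 1.5]
midpoint 1.375: g = 0.7695 > 0 → [1.375, 1.5]

0.7695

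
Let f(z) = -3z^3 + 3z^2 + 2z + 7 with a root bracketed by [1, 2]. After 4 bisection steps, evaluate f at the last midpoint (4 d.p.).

z = 1.5 gives f = 6.625, positive; keep [1.5, 2]
z = 1.75 gives f = 3.609375, positive; keep [1.75, 2]
z = 1.875 gives f = 1.521484, positive; keep [1.875, 2]
z = 1.9375 gives f = 0.3171, positive; keep [1.9375, 2]

0.3171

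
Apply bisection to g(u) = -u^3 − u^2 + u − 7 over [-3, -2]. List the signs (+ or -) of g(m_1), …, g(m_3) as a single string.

-++

u = -2.5 gives g = -0.125, negative; keep [-3, -2.5]
u = -2.75 gives g = 3.484375, positive; keep [-2.75, -2.5]
u = -2.625 gives g = 1.572266, positive; keep [-2.625, -2.5]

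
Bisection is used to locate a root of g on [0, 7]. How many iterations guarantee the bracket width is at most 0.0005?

14

Width after n steps is 7/2^n. Need 2^n ≥ 7/0.0005 = 14000.
2^13 = 8192 < 14000 ≤ 2^14 = 16384, so n = 14.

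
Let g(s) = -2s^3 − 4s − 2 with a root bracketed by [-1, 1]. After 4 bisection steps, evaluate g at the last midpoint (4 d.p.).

-0.3945

g(0) = -2 < 0, so the root lies in [-1, 0]
g(-0.5) = 0.25 > 0, so the root lies in [-0.5, 0]
g(-0.25) = -0.96875 < 0, so the root lies in [-0.5, -0.25]
g(-0.375) = -0.3945 < 0, so the root lies in [-0.5, -0.375]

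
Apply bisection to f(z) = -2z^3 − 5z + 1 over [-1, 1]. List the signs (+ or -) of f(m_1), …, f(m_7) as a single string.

f(0) = 1 > 0, so the root lies in [0, 1]
f(0.5) = -1.75 < 0, so the root lies in [0, 0.5]
f(0.25) = -0.28125 < 0, so the root lies in [0, 0.25]
f(0.125) = 0.3711 > 0, so the root lies in [0.125, 0.25]
f(0.1875) = 0.0493 > 0, so the root lies in [0.1875, 0.25]
f(0.21875) = -0.1147 < 0, so the root lies in [0.1875, 0.21875]
f(0.203125) = -0.0324 < 0, so the root lies in [0.1875, 0.203125]

+--++--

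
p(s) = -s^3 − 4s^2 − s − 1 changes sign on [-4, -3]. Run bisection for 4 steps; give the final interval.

midpoint -3.5: p = -3.625 < 0 → [-4, -3.5]
midpoint -3.75: p = -0.765625 < 0 → [-4, -3.75]
midpoint -3.875: p = 0.998047 > 0 → [-3.875, -3.75]
midpoint -3.8125: p = 0.0872 > 0 → [-3.8125, -3.75]

[-3.8125, -3.75]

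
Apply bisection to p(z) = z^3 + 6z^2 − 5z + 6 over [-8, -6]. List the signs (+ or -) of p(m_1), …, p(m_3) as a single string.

-++

midpoint -7: p = -8 < 0 → [-7, -6]
midpoint -6.5: p = 17.375 > 0 → [-7, -6.5]
midpoint -6.75: p = 5.578125 > 0 → [-7, -6.75]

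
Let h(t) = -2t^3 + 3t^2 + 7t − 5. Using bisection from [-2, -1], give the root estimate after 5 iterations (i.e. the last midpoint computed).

-1.59375

midpoint -1.5: h = -2 < 0 → [-2, -1.5]
midpoint -1.75: h = 2.65625 > 0 → [-1.75, -1.5]
midpoint -1.625: h = 0.128906 > 0 → [-1.625, -1.5]
midpoint -1.5625: h = -0.9839 < 0 → [-1.625, -1.5625]
midpoint -1.59375: h = -0.4398 < 0 → [-1.625, -1.59375]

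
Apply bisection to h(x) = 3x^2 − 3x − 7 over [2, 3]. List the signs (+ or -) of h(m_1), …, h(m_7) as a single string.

+++--+-

m = 2.5, h(m) = 4.25 (+); new bracket [2, 2.5]
m = 2.25, h(m) = 1.4375 (+); new bracket [2, 2.25]
m = 2.125, h(m) = 0.171875 (+); new bracket [2, 2.125]
m = 2.0625, h(m) = -0.4258 (−); new bracket [2.0625, 2.125]
m = 2.09375, h(m) = -0.1299 (−); new bracket [2.09375, 2.125]
m = 2.109375, h(m) = 0.0203 (+); new bracket [2.09375, 2.109375]
m = 2.1015625, h(m) = -0.055 (−); new bracket [2.1015625, 2.109375]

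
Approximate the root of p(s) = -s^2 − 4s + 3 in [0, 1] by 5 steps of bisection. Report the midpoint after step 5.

0.65625

p(0.5) = 0.75 > 0, so the root lies in [0.5, 1]
p(0.75) = -0.5625 < 0, so the root lies in [0.5, 0.75]
p(0.625) = 0.109375 > 0, so the root lies in [0.625, 0.75]
p(0.6875) = -0.2227 < 0, so the root lies in [0.625, 0.6875]
p(0.65625) = -0.0557 < 0, so the root lies in [0.625, 0.65625]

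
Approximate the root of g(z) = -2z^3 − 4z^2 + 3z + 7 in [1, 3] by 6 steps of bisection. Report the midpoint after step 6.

1.28125

z = 2 gives g = -19, negative; keep [1, 2]
z = 1.5 gives g = -4.25, negative; keep [1, 1.5]
z = 1.25 gives g = 0.59375, positive; keep [1.25, 1.5]
z = 1.375 gives g = -1.6367, negative; keep [1.25, 1.375]
z = 1.3125 gives g = -0.4751, negative; keep [1.25, 1.3125]
z = 1.28125 gives g = 0.0707, positive; keep [1.28125, 1.3125]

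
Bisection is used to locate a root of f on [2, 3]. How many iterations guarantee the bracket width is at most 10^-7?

Width after n steps is 1/2^n. Need 2^n ≥ 1/10^-7 = 10000000.
2^23 = 8388608 < 10000000 ≤ 2^24 = 16777216, so n = 24.

24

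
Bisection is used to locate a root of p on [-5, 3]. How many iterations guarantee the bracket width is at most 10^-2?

Width after n steps is 8/2^n. Need 2^n ≥ 8/10^-2 = 800.
2^9 = 512 < 800 ≤ 2^10 = 1024, so n = 10.

10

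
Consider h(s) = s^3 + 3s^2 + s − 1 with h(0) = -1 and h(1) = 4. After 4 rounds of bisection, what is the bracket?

midpoint 0.5: h = 0.375 > 0 → [0, 0.5]
midpoint 0.25: h = -0.546875 < 0 → [0.25, 0.5]
midpoint 0.375: h = -0.150391 < 0 → [0.375, 0.5]
midpoint 0.4375: h = 0.0955 > 0 → [0.375, 0.4375]

[0.375, 0.4375]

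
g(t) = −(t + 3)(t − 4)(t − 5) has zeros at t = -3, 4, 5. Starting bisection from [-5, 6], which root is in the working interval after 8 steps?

m = 0.5, g(m) = -55.125 (−); new bracket [-5, 0.5]
m = -2.25, g(m) = -33.984375 (−); new bracket [-5, -2.25]
m = -3.625, g(m) = 41.103516 (+); new bracket [-3.625, -2.25]
m = -2.9375, g(m) = -3.4417 (−); new bracket [-3.625, -2.9375]
m = -3.28125, g(m) = 16.9588 (+); new bracket [-3.28125, -2.9375]
m = -3.109375, g(m) = 6.3058 (+); new bracket [-3.109375, -2.9375]
m = -3.0234375, g(m) = 1.3208 (+); new bracket [-3.0234375, -2.9375]
m = -2.98046875, g(m) = -1.088 (−); new bracket [-3.0234375, -2.98046875]

-3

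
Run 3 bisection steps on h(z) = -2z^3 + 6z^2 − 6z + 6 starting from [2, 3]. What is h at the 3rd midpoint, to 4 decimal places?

midpoint 2.5: h = -2.75 < 0 → [2, 2.5]
midpoint 2.25: h = 0.09375 > 0 → [2.25, 2.5]
midpoint 2.375: h = -1.199219 < 0 → [2.25, 2.375]

-1.1992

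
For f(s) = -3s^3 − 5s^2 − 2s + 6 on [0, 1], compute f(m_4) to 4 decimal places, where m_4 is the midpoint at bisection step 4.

-0.5349

s = 0.5 gives f = 3.375, positive; keep [0.5, 1]
s = 0.75 gives f = 0.421875, positive; keep [0.75, 1]
s = 0.875 gives f = -1.587891, negative; keep [0.75, 0.875]
s = 0.8125 gives f = -0.5349, negative; keep [0.75, 0.8125]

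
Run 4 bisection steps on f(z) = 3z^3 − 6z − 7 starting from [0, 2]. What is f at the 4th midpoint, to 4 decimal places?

midpoint 1: f = -10 < 0 → [1, 2]
midpoint 1.5: f = -5.875 < 0 → [1.5, 2]
midpoint 1.75: f = -1.421875 < 0 → [1.75, 2]
midpoint 1.875: f = 1.5254 > 0 → [1.75, 1.875]

1.5254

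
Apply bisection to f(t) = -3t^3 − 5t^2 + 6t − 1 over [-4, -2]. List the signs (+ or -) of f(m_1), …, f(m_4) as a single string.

+-++

m = -3, f(m) = 17 (+); new bracket [-3, -2]
m = -2.5, f(m) = -0.375 (−); new bracket [-3, -2.5]
m = -2.75, f(m) = 7.078125 (+); new bracket [-2.75, -2.5]
m = -2.625, f(m) = 3.0605 (+); new bracket [-2.625, -2.5]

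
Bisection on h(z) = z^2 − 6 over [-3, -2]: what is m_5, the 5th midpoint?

-2.46875

m = -2.5, h(m) = 0.25 (+); new bracket [-2.5, -2]
m = -2.25, h(m) = -0.9375 (−); new bracket [-2.5, -2.25]
m = -2.375, h(m) = -0.359375 (−); new bracket [-2.5, -2.375]
m = -2.4375, h(m) = -0.0586 (−); new bracket [-2.5, -2.4375]
m = -2.46875, h(m) = 0.0947 (+); new bracket [-2.46875, -2.4375]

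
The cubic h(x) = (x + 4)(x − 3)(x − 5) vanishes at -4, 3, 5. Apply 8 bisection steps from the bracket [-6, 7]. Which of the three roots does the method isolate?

-4

h(0.5) = 50.625 > 0, so the root lies in [-6, 0.5]
h(-2.75) = 55.703125 > 0, so the root lies in [-6, -2.75]
h(-4.375) = -25.927734 < 0, so the root lies in [-4.375, -2.75]
h(-3.5625) = 24.5837 > 0, so the root lies in [-4.375, -3.5625]
h(-3.96875) = 1.9532 > 0, so the root lies in [-4.375, -3.96875]
h(-4.171875) = -11.3059 < 0, so the root lies in [-4.171875, -3.96875]
h(-4.0703125) = -4.5091 < 0, so the root lies in [-4.0703125, -3.96875]
h(-4.01953125) = -1.2366 < 0, so the root lies in [-4.01953125, -3.96875]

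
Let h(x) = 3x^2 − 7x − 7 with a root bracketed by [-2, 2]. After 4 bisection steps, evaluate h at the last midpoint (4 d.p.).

x = 0 gives h = -7, negative; keep [-2, 0]
x = -1 gives h = 3, positive; keep [-1, 0]
x = -0.5 gives h = -2.75, negative; keep [-1, -0.5]
x = -0.75 gives h = -0.0625, negative; keep [-1, -0.75]

-0.0625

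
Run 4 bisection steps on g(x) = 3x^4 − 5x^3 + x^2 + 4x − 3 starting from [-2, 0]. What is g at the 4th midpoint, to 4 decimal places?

midpoint -1: g = 2 > 0 → [-1, 0]
midpoint -0.5: g = -3.9375 < 0 → [-1, -0.5]
midpoint -0.75: g = -2.378906 < 0 → [-1, -0.75]
midpoint -0.875: g = -0.6262 < 0 → [-1, -0.875]

-0.6262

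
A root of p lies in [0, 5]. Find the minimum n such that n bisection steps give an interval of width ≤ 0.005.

10

Width after n steps is 5/2^n. Need 2^n ≥ 5/0.005 = 1000.
2^9 = 512 < 1000 ≤ 2^10 = 1024, so n = 10.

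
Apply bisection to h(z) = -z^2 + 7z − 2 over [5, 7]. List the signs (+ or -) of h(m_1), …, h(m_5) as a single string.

z = 6 gives h = 4, positive; keep [6, 7]
z = 6.5 gives h = 1.25, positive; keep [6.5, 7]
z = 6.75 gives h = -0.3125, negative; keep [6.5, 6.75]
z = 6.625 gives h = 0.4844, positive; keep [6.625, 6.75]
z = 6.6875 gives h = 0.0898, positive; keep [6.6875, 6.75]

++-++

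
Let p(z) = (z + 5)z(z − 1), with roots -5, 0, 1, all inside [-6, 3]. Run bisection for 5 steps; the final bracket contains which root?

-5

z = -1.5 gives p = 13.125, positive; keep [-6, -1.5]
z = -3.75 gives p = 22.265625, positive; keep [-6, -3.75]
z = -4.875 gives p = 3.580078, positive; keep [-6, -4.875]
z = -5.4375 gives p = -15.3142, negative; keep [-5.4375, -4.875]
z = -5.15625 gives p = -4.9599, negative; keep [-5.15625, -4.875]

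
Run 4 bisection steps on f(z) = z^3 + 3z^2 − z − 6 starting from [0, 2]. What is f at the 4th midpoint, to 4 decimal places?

f(1) = -3 < 0, so the root lies in [1, 2]
f(1.5) = 2.625 > 0, so the root lies in [1, 1.5]
f(1.25) = -0.609375 < 0, so the root lies in [1.25, 1.5]
f(1.375) = 0.8965 > 0, so the root lies in [1.25, 1.375]

0.8965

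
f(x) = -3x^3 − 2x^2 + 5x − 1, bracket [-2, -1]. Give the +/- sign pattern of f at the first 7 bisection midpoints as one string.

-+----+

m = -1.5, f(m) = -2.875 (−); new bracket [-2, -1.5]
m = -1.75, f(m) = 0.203125 (+); new bracket [-1.75, -1.5]
m = -1.625, f(m) = -1.533203 (−); new bracket [-1.75, -1.625]
m = -1.6875, f(m) = -0.7166 (−); new bracket [-1.75, -1.6875]
m = -1.71875, f(m) = -0.2699 (−); new bracket [-1.75, -1.71875]
m = -1.734375, f(m) = -0.0367 (−); new bracket [-1.75, -1.734375]
m = -1.7421875, f(m) = 0.0824 (+); new bracket [-1.7421875, -1.734375]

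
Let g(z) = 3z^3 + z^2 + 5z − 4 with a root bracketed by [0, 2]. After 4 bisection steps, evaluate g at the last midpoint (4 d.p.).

g(1) = 5 > 0, so the root lies in [0, 1]
g(0.5) = -0.875 < 0, so the root lies in [0.5, 1]
g(0.75) = 1.578125 > 0, so the root lies in [0.5, 0.75]
g(0.625) = 0.248 > 0, so the root lies in [0.5, 0.625]

0.2480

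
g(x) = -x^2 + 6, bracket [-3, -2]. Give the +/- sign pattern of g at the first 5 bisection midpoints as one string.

-+++-

x = -2.5 gives g = -0.25, negative; keep [-2.5, -2]
x = -2.25 gives g = 0.9375, positive; keep [-2.5, -2.25]
x = -2.375 gives g = 0.359375, positive; keep [-2.5, -2.375]
x = -2.4375 gives g = 0.0586, positive; keep [-2.5, -2.4375]
x = -2.46875 gives g = -0.0947, negative; keep [-2.46875, -2.4375]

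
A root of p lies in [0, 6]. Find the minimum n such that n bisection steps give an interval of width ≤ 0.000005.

Width after n steps is 6/2^n. Need 2^n ≥ 6/0.000005 = 1200000.
2^20 = 1048576 < 1200000 ≤ 2^21 = 2097152, so n = 21.

21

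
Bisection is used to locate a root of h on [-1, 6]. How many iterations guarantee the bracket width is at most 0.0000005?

24

Width after n steps is 7/2^n. Need 2^n ≥ 7/0.0000005 = 14000000.
2^23 = 8388608 < 14000000 ≤ 2^24 = 16777216, so n = 24.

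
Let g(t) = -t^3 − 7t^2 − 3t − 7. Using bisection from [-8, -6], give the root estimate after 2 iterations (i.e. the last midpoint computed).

midpoint -7: g = 14 > 0 → [-7, -6]
midpoint -6.5: g = -8.625 < 0 → [-7, -6.5]

-6.5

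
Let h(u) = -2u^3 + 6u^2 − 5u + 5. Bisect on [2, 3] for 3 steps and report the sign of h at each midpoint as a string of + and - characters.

midpoint 2.5: h = -1.25 < 0 → [2, 2.5]
midpoint 2.25: h = 1.34375 > 0 → [2.25, 2.5]
midpoint 2.375: h = 0.175781 > 0 → [2.375, 2.5]

-++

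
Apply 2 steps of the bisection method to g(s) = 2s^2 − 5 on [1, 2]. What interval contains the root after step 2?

s = 1.5 gives g = -0.5, negative; keep [1.5, 2]
s = 1.75 gives g = 1.125, positive; keep [1.5, 1.75]

[1.5, 1.75]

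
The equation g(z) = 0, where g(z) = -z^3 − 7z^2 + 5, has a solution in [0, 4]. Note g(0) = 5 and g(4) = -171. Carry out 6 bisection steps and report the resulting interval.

[0.75, 0.8125]

g(2) = -31 < 0, so the root lies in [0, 2]
g(1) = -3 < 0, so the root lies in [0, 1]
g(0.5) = 3.125 > 0, so the root lies in [0.5, 1]
g(0.75) = 0.6406 > 0, so the root lies in [0.75, 1]
g(0.875) = -1.0293 < 0, so the root lies in [0.75, 0.875]
g(0.8125) = -0.1575 < 0, so the root lies in [0.75, 0.8125]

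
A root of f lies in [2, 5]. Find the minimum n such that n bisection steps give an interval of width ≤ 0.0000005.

23

Width after n steps is 3/2^n. Need 2^n ≥ 3/0.0000005 = 6000000.
2^22 = 4194304 < 6000000 ≤ 2^23 = 8388608, so n = 23.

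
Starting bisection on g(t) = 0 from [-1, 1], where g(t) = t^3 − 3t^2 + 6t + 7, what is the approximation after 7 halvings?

t = 0 gives g = 7, positive; keep [-1, 0]
t = -0.5 gives g = 3.125, positive; keep [-1, -0.5]
t = -0.75 gives g = 0.390625, positive; keep [-1, -0.75]
t = -0.875 gives g = -1.2168, negative; keep [-0.875, -0.75]
t = -0.8125 gives g = -0.3918, negative; keep [-0.8125, -0.75]
t = -0.78125 gives g = 0.0046, positive; keep [-0.8125, -0.78125]
t = -0.796875 gives g = -0.1923, negative; keep [-0.796875, -0.78125]

-0.796875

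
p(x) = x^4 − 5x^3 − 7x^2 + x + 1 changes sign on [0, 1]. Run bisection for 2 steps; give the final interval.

midpoint 0.5: p = -0.8125 < 0 → [0, 0.5]
midpoint 0.25: p = 0.738281 > 0 → [0.25, 0.5]

[0.25, 0.5]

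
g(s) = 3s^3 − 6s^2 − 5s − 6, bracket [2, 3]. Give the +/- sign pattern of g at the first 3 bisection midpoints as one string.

--+

g(2.5) = -9.125 < 0, so the root lies in [2.5, 3]
g(2.75) = -2.734375 < 0, so the root lies in [2.75, 3]
g(2.875) = 1.322266 > 0, so the root lies in [2.75, 2.875]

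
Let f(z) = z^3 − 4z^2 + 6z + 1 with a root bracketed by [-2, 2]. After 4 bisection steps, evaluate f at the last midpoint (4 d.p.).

-0.7656

f(0) = 1 > 0, so the root lies in [-2, 0]
f(-1) = -10 < 0, so the root lies in [-1, 0]
f(-0.5) = -3.125 < 0, so the root lies in [-0.5, 0]
f(-0.25) = -0.7656 < 0, so the root lies in [-0.25, 0]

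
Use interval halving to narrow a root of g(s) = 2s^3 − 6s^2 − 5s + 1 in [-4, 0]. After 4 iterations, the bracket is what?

[-1, -0.75]

s = -2 gives g = -29, negative; keep [-2, 0]
s = -1 gives g = -2, negative; keep [-1, 0]
s = -0.5 gives g = 1.75, positive; keep [-1, -0.5]
s = -0.75 gives g = 0.5312, positive; keep [-1, -0.75]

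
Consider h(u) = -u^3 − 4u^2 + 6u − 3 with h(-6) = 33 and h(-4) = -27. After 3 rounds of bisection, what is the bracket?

[-5.5, -5.25]

midpoint -5: h = -8 < 0 → [-6, -5]
midpoint -5.5: h = 9.375 > 0 → [-5.5, -5]
midpoint -5.25: h = -0.046875 < 0 → [-5.5, -5.25]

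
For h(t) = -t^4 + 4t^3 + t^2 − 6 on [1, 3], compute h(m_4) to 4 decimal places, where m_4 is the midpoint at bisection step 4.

h(2) = 14 > 0, so the root lies in [1, 2]
h(1.5) = 4.6875 > 0, so the root lies in [1, 1.5]
h(1.25) = 0.933594 > 0, so the root lies in [1, 1.25]
h(1.125) = -0.6409 < 0, so the root lies in [1.125, 1.25]

-0.6409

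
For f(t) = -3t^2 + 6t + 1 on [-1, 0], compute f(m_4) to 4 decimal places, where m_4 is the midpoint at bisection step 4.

-0.2305

t = -0.5 gives f = -2.75, negative; keep [-0.5, 0]
t = -0.25 gives f = -0.6875, negative; keep [-0.25, 0]
t = -0.125 gives f = 0.203125, positive; keep [-0.25, -0.125]
t = -0.1875 gives f = -0.2305, negative; keep [-0.1875, -0.125]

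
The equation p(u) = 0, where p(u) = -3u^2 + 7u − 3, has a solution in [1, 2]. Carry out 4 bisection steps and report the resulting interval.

p(1.5) = 0.75 > 0, so the root lies in [1.5, 2]
p(1.75) = 0.0625 > 0, so the root lies in [1.75, 2]
p(1.875) = -0.421875 < 0, so the root lies in [1.75, 1.875]
p(1.8125) = -0.168 < 0, so the root lies in [1.75, 1.8125]

[1.75, 1.8125]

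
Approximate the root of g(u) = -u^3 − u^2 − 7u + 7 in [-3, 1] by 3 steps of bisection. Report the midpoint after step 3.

g(-1) = 14 > 0, so the root lies in [-1, 1]
g(0) = 7 > 0, so the root lies in [0, 1]
g(0.5) = 3.125 > 0, so the root lies in [0.5, 1]

0.5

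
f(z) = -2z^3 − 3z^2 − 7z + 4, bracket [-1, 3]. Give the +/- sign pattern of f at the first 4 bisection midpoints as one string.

-+-+

m = 1, f(m) = -8 (−); new bracket [-1, 1]
m = 0, f(m) = 4 (+); new bracket [0, 1]
m = 0.5, f(m) = -0.5 (−); new bracket [0, 0.5]
m = 0.25, f(m) = 2.0312 (+); new bracket [0.25, 0.5]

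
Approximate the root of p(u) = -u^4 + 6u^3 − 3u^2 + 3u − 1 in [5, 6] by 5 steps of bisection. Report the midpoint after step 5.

p(5.5) = 7.9375 > 0, so the root lies in [5.5, 6]
p(5.75) = -35.410156 < 0, so the root lies in [5.5, 5.75]
p(5.625) = -12.304932 < 0, so the root lies in [5.5, 5.625]
p(5.5625) = -1.8379 < 0, so the root lies in [5.5, 5.5625]
p(5.53125) = 3.1348 > 0, so the root lies in [5.53125, 5.5625]

5.53125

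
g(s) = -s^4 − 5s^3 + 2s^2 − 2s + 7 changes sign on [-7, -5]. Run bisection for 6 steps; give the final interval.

[-5.5, -5.46875]

g(-6) = -125 < 0, so the root lies in [-6, -5]
g(-5.5) = -4.6875 < 0, so the root lies in [-5.5, -5]
g(-5.25) = 36.449219 > 0, so the root lies in [-5.5, -5.25]
g(-5.375) = 17.2986 > 0, so the root lies in [-5.5, -5.375]
g(-5.4375) = 6.6721 > 0, so the root lies in [-5.5, -5.4375]
g(-5.46875) = 1.0855 > 0, so the root lies in [-5.5, -5.46875]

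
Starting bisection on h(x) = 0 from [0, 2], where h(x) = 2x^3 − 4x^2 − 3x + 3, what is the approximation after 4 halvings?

h(1) = -2 < 0, so the root lies in [0, 1]
h(0.5) = 0.75 > 0, so the root lies in [0.5, 1]
h(0.75) = -0.65625 < 0, so the root lies in [0.5, 0.75]
h(0.625) = 0.0508 > 0, so the root lies in [0.625, 0.75]

0.625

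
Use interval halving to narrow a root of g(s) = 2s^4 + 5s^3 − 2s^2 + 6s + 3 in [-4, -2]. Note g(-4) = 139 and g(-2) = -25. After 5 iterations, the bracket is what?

[-3.125, -3.0625]

s = -3 gives g = -6, negative; keep [-4, -3]
s = -3.5 gives g = 43.25, positive; keep [-3.5, -3]
s = -3.25 gives g = 13.867188, positive; keep [-3.25, -3]
s = -3.125 gives g = 2.8657, positive; keep [-3.125, -3]
s = -3.0625 gives g = -1.8195, negative; keep [-3.125, -3.0625]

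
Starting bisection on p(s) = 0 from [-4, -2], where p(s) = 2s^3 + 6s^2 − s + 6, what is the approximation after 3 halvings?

m = -3, p(m) = 9 (+); new bracket [-4, -3]
m = -3.5, p(m) = -2.75 (−); new bracket [-3.5, -3]
m = -3.25, p(m) = 3.96875 (+); new bracket [-3.5, -3.25]

-3.25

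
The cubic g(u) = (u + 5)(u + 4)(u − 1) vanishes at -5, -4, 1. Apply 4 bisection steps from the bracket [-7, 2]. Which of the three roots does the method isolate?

1

g(-2.5) = -13.125 < 0, so the root lies in [-2.5, 2]
g(-0.25) = -22.265625 < 0, so the root lies in [-0.25, 2]
g(0.875) = -3.580078 < 0, so the root lies in [0.875, 2]
g(1.4375) = 15.3142 > 0, so the root lies in [0.875, 1.4375]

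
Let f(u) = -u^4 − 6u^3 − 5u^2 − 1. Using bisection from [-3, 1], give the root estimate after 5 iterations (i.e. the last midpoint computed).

-1.125

midpoint -1: f = -1 < 0 → [-3, -1]
midpoint -2: f = 11 > 0 → [-2, -1]
midpoint -1.5: f = 2.9375 > 0 → [-1.5, -1]
midpoint -1.25: f = 0.4648 > 0 → [-1.25, -1]
midpoint -1.125: f = -0.387 < 0 → [-1.25, -1.125]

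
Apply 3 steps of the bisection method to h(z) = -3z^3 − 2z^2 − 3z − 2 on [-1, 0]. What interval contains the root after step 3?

[-0.75, -0.625]

midpoint -0.5: h = -0.625 < 0 → [-1, -0.5]
midpoint -0.75: h = 0.390625 > 0 → [-0.75, -0.5]
midpoint -0.625: h = -0.173828 < 0 → [-0.75, -0.625]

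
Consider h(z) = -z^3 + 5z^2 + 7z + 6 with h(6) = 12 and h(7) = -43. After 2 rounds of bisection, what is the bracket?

z = 6.5 gives h = -11.875, negative; keep [6, 6.5]
z = 6.25 gives h = 0.921875, positive; keep [6.25, 6.5]

[6.25, 6.5]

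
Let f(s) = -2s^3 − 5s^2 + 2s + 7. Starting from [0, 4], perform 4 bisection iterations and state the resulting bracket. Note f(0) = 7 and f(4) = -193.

[1, 1.25]

f(2) = -25 < 0, so the root lies in [0, 2]
f(1) = 2 > 0, so the root lies in [1, 2]
f(1.5) = -8 < 0, so the root lies in [1, 1.5]
f(1.25) = -2.2188 < 0, so the root lies in [1, 1.25]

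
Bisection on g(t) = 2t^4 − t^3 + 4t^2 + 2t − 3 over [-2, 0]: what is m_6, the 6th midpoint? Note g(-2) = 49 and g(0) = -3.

g(-1) = 2 > 0, so the root lies in [-1, 0]
g(-0.5) = -2.75 < 0, so the root lies in [-1, -0.5]
g(-0.75) = -1.195312 < 0, so the root lies in [-1, -0.75]
g(-0.875) = 0.1548 > 0, so the root lies in [-0.875, -0.75]
g(-0.8125) = -0.5764 < 0, so the root lies in [-0.875, -0.8125]
g(-0.84375) = -0.2255 < 0, so the root lies in [-0.875, -0.84375]

-0.84375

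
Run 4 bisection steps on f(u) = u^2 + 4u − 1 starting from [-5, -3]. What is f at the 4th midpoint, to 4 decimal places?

midpoint -4: f = -1 < 0 → [-5, -4]
midpoint -4.5: f = 1.25 > 0 → [-4.5, -4]
midpoint -4.25: f = 0.0625 > 0 → [-4.25, -4]
midpoint -4.125: f = -0.4844 < 0 → [-4.25, -4.125]

-0.4844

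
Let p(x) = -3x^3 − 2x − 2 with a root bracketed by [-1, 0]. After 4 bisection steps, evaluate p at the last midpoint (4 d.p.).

0.3499

x = -0.5 gives p = -0.625, negative; keep [-1, -0.5]
x = -0.75 gives p = 0.765625, positive; keep [-0.75, -0.5]
x = -0.625 gives p = -0.017578, negative; keep [-0.75, -0.625]
x = -0.6875 gives p = 0.3499, positive; keep [-0.6875, -0.625]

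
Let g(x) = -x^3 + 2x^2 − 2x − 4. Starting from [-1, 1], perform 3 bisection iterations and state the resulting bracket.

g(0) = -4 < 0, so the root lies in [-1, 0]
g(-0.5) = -2.375 < 0, so the root lies in [-1, -0.5]
g(-0.75) = -0.953125 < 0, so the root lies in [-1, -0.75]

[-1, -0.75]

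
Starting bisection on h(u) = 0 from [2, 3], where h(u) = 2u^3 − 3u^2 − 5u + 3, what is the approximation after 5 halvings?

h(2.5) = 3 > 0, so the root lies in [2, 2.5]
h(2.25) = -0.65625 < 0, so the root lies in [2.25, 2.5]
h(2.375) = 0.996094 > 0, so the root lies in [2.25, 2.375]
h(2.3125) = 0.1274 > 0, so the root lies in [2.25, 2.3125]
h(2.28125) = -0.2748 < 0, so the root lies in [2.28125, 2.3125]

2.28125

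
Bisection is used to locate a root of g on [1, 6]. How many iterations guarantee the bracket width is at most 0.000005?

Width after n steps is 5/2^n. Need 2^n ≥ 5/0.000005 = 1000000.
2^19 = 524288 < 1000000 ≤ 2^20 = 1048576, so n = 20.

20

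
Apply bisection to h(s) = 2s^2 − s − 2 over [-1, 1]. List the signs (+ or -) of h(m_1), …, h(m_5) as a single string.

---++

midpoint 0: h = -2 < 0 → [-1, 0]
midpoint -0.5: h = -1 < 0 → [-1, -0.5]
midpoint -0.75: h = -0.125 < 0 → [-1, -0.75]
midpoint -0.875: h = 0.4062 > 0 → [-0.875, -0.75]
midpoint -0.8125: h = 0.1328 > 0 → [-0.8125, -0.75]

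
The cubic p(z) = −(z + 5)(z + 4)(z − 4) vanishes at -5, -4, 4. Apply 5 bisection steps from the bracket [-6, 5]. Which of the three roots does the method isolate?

4

z = -0.5 gives p = 70.875, positive; keep [-0.5, 5]
z = 2.25 gives p = 79.296875, positive; keep [2.25, 5]
z = 3.625 gives p = 24.662109, positive; keep [3.625, 5]
z = 4.3125 gives p = -24.1907, negative; keep [3.625, 4.3125]
z = 3.96875 gives p = 2.2334, positive; keep [3.96875, 4.3125]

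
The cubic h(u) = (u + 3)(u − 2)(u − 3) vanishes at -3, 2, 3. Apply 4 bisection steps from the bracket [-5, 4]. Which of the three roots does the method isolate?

-3

m = -0.5, h(m) = 21.875 (+); new bracket [-5, -0.5]
m = -2.75, h(m) = 6.828125 (+); new bracket [-5, -2.75]
m = -3.875, h(m) = -35.341797 (−); new bracket [-3.875, -2.75]
m = -3.3125, h(m) = -10.4797 (−); new bracket [-3.3125, -2.75]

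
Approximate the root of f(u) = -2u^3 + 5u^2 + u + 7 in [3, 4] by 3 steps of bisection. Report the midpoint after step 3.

3.125

f(3.5) = -14 < 0, so the root lies in [3, 3.5]
f(3.25) = -5.59375 < 0, so the root lies in [3, 3.25]
f(3.125) = -2.082031 < 0, so the root lies in [3, 3.125]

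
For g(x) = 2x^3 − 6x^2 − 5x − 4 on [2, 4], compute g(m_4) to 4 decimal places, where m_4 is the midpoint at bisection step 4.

2.9023

midpoint 3: g = -19 < 0 → [3, 4]
midpoint 3.5: g = -9.25 < 0 → [3.5, 4]
midpoint 3.75: g = -1.65625 < 0 → [3.75, 4]
midpoint 3.875: g = 2.9023 > 0 → [3.75, 3.875]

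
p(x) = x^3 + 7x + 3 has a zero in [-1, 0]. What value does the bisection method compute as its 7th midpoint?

x = -0.5 gives p = -0.625, negative; keep [-0.5, 0]
x = -0.25 gives p = 1.234375, positive; keep [-0.5, -0.25]
x = -0.375 gives p = 0.322266, positive; keep [-0.5, -0.375]
x = -0.4375 gives p = -0.1462, negative; keep [-0.4375, -0.375]
x = -0.40625 gives p = 0.0892, positive; keep [-0.4375, -0.40625]
x = -0.421875 gives p = -0.0282, negative; keep [-0.421875, -0.40625]
x = -0.4140625 gives p = 0.0306, positive; keep [-0.421875, -0.4140625]

-0.4140625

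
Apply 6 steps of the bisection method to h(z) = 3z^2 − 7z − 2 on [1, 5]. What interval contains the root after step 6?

[2.5625, 2.625]

z = 3 gives h = 4, positive; keep [1, 3]
z = 2 gives h = -4, negative; keep [2, 3]
z = 2.5 gives h = -0.75, negative; keep [2.5, 3]
z = 2.75 gives h = 1.4375, positive; keep [2.5, 2.75]
z = 2.625 gives h = 0.2969, positive; keep [2.5, 2.625]
z = 2.5625 gives h = -0.2383, negative; keep [2.5625, 2.625]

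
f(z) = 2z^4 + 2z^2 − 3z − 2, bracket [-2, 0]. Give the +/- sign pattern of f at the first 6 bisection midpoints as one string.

++----

z = -1 gives f = 5, positive; keep [-1, 0]
z = -0.5 gives f = 0.125, positive; keep [-0.5, 0]
z = -0.25 gives f = -1.117188, negative; keep [-0.5, -0.25]
z = -0.375 gives f = -0.5542, negative; keep [-0.5, -0.375]
z = -0.4375 gives f = -0.2314, negative; keep [-0.5, -0.4375]
z = -0.46875 gives f = -0.0577, negative; keep [-0.5, -0.46875]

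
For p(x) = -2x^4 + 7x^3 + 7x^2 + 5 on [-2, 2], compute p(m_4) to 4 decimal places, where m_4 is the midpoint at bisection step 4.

-2.6172

midpoint 0: p = 5 > 0 → [-2, 0]
midpoint -1: p = 3 > 0 → [-2, -1]
midpoint -1.5: p = -13 < 0 → [-1.5, -1]
midpoint -1.25: p = -2.6172 < 0 → [-1.25, -1]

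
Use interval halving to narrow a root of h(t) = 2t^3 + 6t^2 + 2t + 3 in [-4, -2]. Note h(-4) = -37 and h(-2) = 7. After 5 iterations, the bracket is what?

[-2.875, -2.8125]

m = -3, h(m) = -3 (−); new bracket [-3, -2]
m = -2.5, h(m) = 4.25 (+); new bracket [-3, -2.5]
m = -2.75, h(m) = 1.28125 (+); new bracket [-3, -2.75]
m = -2.875, h(m) = -0.6836 (−); new bracket [-2.875, -2.75]
m = -2.8125, h(m) = 0.3413 (+); new bracket [-2.875, -2.8125]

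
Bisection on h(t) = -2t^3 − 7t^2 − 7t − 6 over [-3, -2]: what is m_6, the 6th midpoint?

-2.609375

midpoint -2.5: h = -1 < 0 → [-3, -2.5]
midpoint -2.75: h = 1.90625 > 0 → [-2.75, -2.5]
midpoint -2.625: h = 0.316406 > 0 → [-2.625, -2.5]
midpoint -2.5625: h = -0.3745 < 0 → [-2.625, -2.5625]
midpoint -2.59375: h = -0.0374 < 0 → [-2.625, -2.59375]
midpoint -2.609375: h = 0.1374 > 0 → [-2.609375, -2.59375]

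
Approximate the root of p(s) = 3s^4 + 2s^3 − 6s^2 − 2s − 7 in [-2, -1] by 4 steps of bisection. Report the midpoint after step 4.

-1.9375

s = -1.5 gives p = -9.0625, negative; keep [-2, -1.5]
s = -1.75 gives p = -4.457031, negative; keep [-2, -1.75]
s = -1.875 gives p = -0.448486, negative; keep [-2, -1.875]
s = -1.9375 gives p = 2.0806, positive; keep [-1.9375, -1.875]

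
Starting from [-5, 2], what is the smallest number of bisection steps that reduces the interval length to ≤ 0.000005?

21

Width after n steps is 7/2^n. Need 2^n ≥ 7/0.000005 = 1400000.
2^20 = 1048576 < 1400000 ≤ 2^21 = 2097152, so n = 21.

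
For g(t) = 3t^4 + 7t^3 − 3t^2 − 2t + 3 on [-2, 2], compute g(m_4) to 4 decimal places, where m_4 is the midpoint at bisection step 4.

0.8086

g(0) = 3 > 0, so the root lies in [-2, 0]
g(-1) = -2 < 0, so the root lies in [-1, 0]
g(-0.5) = 2.5625 > 0, so the root lies in [-1, -0.5]
g(-0.75) = 0.8086 > 0, so the root lies in [-1, -0.75]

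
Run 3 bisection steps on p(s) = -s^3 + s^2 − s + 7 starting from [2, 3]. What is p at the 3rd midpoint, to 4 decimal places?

midpoint 2.5: p = -4.875 < 0 → [2, 2.5]
midpoint 2.25: p = -1.578125 < 0 → [2, 2.25]
midpoint 2.125: p = -0.205078 < 0 → [2, 2.125]

-0.2051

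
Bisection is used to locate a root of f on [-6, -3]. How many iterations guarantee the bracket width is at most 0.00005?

Width after n steps is 3/2^n. Need 2^n ≥ 3/0.00005 = 60000.
2^15 = 32768 < 60000 ≤ 2^16 = 65536, so n = 16.

16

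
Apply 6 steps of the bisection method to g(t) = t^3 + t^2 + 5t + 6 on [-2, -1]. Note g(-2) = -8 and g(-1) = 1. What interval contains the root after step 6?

[-1.171875, -1.15625]

g(-1.5) = -2.625 < 0, so the root lies in [-1.5, -1]
g(-1.25) = -0.640625 < 0, so the root lies in [-1.25, -1]
g(-1.125) = 0.216797 > 0, so the root lies in [-1.25, -1.125]
g(-1.1875) = -0.2019 < 0, so the root lies in [-1.1875, -1.125]
g(-1.15625) = 0.0099 > 0, so the root lies in [-1.1875, -1.15625]
g(-1.171875) = -0.0954 < 0, so the root lies in [-1.171875, -1.15625]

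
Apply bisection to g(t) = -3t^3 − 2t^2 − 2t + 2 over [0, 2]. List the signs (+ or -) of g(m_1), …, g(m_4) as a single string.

-+--

t = 1 gives g = -5, negative; keep [0, 1]
t = 0.5 gives g = 0.125, positive; keep [0.5, 1]
t = 0.75 gives g = -1.890625, negative; keep [0.5, 0.75]
t = 0.625 gives g = -0.7637, negative; keep [0.5, 0.625]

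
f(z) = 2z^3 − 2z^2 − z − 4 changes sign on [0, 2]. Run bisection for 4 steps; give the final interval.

z = 1 gives f = -5, negative; keep [1, 2]
z = 1.5 gives f = -3.25, negative; keep [1.5, 2]
z = 1.75 gives f = -1.15625, negative; keep [1.75, 2]
z = 1.875 gives f = 0.2773, positive; keep [1.75, 1.875]

[1.75, 1.875]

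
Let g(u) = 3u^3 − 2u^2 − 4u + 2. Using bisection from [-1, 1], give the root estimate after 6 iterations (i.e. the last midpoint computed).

0.46875

midpoint 0: g = 2 > 0 → [0, 1]
midpoint 0.5: g = -0.125 < 0 → [0, 0.5]
midpoint 0.25: g = 0.921875 > 0 → [0.25, 0.5]
midpoint 0.375: g = 0.377 > 0 → [0.375, 0.5]
midpoint 0.4375: g = 0.1184 > 0 → [0.4375, 0.5]
midpoint 0.46875: g = -0.0055 < 0 → [0.4375, 0.46875]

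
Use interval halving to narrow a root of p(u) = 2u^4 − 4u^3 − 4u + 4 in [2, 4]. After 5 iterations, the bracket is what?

[2.1875, 2.25]

u = 3 gives p = 46, positive; keep [2, 3]
u = 2.5 gives p = 9.625, positive; keep [2, 2.5]
u = 2.25 gives p = 0.695312, positive; keep [2, 2.25]
u = 2.125 gives p = -2.1011, negative; keep [2.125, 2.25]
u = 2.1875 gives p = -0.8247, negative; keep [2.1875, 2.25]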